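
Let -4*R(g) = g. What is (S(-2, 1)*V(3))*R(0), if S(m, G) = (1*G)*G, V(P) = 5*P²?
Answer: 0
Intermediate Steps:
R(g) = -g/4
S(m, G) = G² (S(m, G) = G*G = G²)
(S(-2, 1)*V(3))*R(0) = (1²*(5*3²))*(-¼*0) = (1*(5*9))*0 = (1*45)*0 = 45*0 = 0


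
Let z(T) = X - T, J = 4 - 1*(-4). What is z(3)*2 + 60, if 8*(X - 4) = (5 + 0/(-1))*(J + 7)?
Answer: 323/4 ≈ 80.750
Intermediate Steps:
J = 8 (J = 4 + 4 = 8)
X = 107/8 (X = 4 + ((5 + 0/(-1))*(8 + 7))/8 = 4 + ((5 + 0*(-1))*15)/8 = 4 + ((5 + 0)*15)/8 = 4 + (5*15)/8 = 4 + (1/8)*75 = 4 + 75/8 = 107/8 ≈ 13.375)
z(T) = 107/8 - T
z(3)*2 + 60 = (107/8 - 1*3)*2 + 60 = (107/8 - 3)*2 + 60 = (83/8)*2 + 60 = 83/4 + 60 = 323/4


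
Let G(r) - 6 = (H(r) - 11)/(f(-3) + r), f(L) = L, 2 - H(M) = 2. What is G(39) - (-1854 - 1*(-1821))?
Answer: 1393/36 ≈ 38.694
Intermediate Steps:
H(M) = 0 (H(M) = 2 - 1*2 = 2 - 2 = 0)
G(r) = 6 - 11/(-3 + r) (G(r) = 6 + (0 - 11)/(-3 + r) = 6 - 11/(-3 + r))
G(39) - (-1854 - 1*(-1821)) = (-29 + 6*39)/(-3 + 39) - (-1854 - 1*(-1821)) = (-29 + 234)/36 - (-1854 + 1821) = (1/36)*205 - 1*(-33) = 205/36 + 33 = 1393/36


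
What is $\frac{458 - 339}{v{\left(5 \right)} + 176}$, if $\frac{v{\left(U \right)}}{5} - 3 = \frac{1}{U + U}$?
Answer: $\frac{238}{383} \approx 0.62141$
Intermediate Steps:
$v{\left(U \right)} = 15 + \frac{5}{2 U}$ ($v{\left(U \right)} = 15 + \frac{5}{U + U} = 15 + \frac{5}{2 U}$)
$\frac{458 - 339}{v{\left(5 \right)} + 176} = \frac{458 - 339}{\left(15 + \frac{5}{2 \cdot 5}\right) + 176} = \frac{458 - 339}{\left(15 + \frac{5}{2} \cdot \frac{1}{5}\right) + 176} = \frac{119}{\left(15 + \frac{1}{2}\right) + 176} = \frac{119}{\frac{31}{2} + 176} = \frac{119}{\frac{383}{2}} = 119 \cdot \frac{2}{383} = \frac{238}{383}$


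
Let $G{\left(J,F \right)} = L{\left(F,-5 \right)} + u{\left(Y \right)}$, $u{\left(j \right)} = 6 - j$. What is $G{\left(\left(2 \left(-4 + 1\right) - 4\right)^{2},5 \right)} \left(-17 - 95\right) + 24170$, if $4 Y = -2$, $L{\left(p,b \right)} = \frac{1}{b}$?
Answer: $\frac{117322}{5} \approx 23464.0$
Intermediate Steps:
$Y = - \frac{1}{2}$ ($Y = \frac{1}{4} \left(-2\right) = - \frac{1}{2} \approx -0.5$)
$G{\left(J,F \right)} = \frac{63}{10}$ ($G{\left(J,F \right)} = \frac{1}{-5} + \left(6 - - \frac{1}{2}\right) = - \frac{1}{5} + \left(6 + \frac{1}{2}\right) = - \frac{1}{5} + \frac{13}{2} = \frac{63}{10}$)
$G{\left(\left(2 \left(-4 + 1\right) - 4\right)^{2},5 \right)} \left(-17 - 95\right) + 24170 = \frac{63 \left(-17 - 95\right)}{10} + 24170 = \frac{63}{10} \left(-112\right) + 24170 = - \frac{3528}{5} + 24170 = \frac{117322}{5}$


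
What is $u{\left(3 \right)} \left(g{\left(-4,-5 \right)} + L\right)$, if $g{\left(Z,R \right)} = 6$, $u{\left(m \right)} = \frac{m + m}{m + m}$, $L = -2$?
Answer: $4$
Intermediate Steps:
$u{\left(m \right)} = 1$ ($u{\left(m \right)} = \frac{2 m}{2 m} = 2 m \frac{1}{2 m} = 1$)
$u{\left(3 \right)} \left(g{\left(-4,-5 \right)} + L\right) = 1 \left(6 - 2\right) = 1 \cdot 4 = 4$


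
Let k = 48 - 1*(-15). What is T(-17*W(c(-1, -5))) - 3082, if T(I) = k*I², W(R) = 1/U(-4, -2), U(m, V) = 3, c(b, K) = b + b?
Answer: -1059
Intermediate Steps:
c(b, K) = 2*b
W(R) = ⅓ (W(R) = 1/3 = ⅓)
k = 63 (k = 48 + 15 = 63)
T(I) = 63*I²
T(-17*W(c(-1, -5))) - 3082 = 63*(-17*⅓)² - 3082 = 63*(-17/3)² - 3082 = 63*(289/9) - 3082 = 2023 - 3082 = -1059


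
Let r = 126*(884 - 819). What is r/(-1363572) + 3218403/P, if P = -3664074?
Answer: -2922310173/3304384069 ≈ -0.88437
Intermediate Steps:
r = 8190 (r = 126*65 = 8190)
r/(-1363572) + 3218403/P = 8190/(-1363572) + 3218403/(-3664074) = 8190*(-1/1363572) + 3218403*(-1/3664074) = -65/10822 - 1072801/1221358 = -2922310173/3304384069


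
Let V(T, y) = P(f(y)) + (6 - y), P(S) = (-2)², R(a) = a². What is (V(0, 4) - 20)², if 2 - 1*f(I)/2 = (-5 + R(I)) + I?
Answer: 196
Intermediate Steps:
f(I) = 14 - 2*I - 2*I² (f(I) = 4 - 2*((-5 + I²) + I) = 4 - 2*(-5 + I + I²) = 4 + (10 - 2*I - 2*I²) = 14 - 2*I - 2*I²)
P(S) = 4
V(T, y) = 10 - y (V(T, y) = 4 + (6 - y) = 10 - y)
(V(0, 4) - 20)² = ((10 - 1*4) - 20)² = ((10 - 4) - 20)² = (6 - 20)² = (-14)² = 196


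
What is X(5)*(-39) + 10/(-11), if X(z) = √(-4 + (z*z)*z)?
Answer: -4729/11 ≈ -429.91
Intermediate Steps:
X(z) = √(-4 + z³) (X(z) = √(-4 + z²*z) = √(-4 + z³))
X(5)*(-39) + 10/(-11) = √(-4 + 5³)*(-39) + 10/(-11) = √(-4 + 125)*(-39) + 10*(-1/11) = √121*(-39) - 10/11 = 11*(-39) - 10/11 = -429 - 10/11 = -4729/11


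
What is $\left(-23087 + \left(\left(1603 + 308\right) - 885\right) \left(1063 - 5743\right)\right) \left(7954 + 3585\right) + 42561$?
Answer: $-55672943852$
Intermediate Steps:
$\left(-23087 + \left(\left(1603 + 308\right) - 885\right) \left(1063 - 5743\right)\right) \left(7954 + 3585\right) + 42561 = \left(-23087 + \left(1911 - 885\right) \left(-4680\right)\right) 11539 + 42561 = \left(-23087 + 1026 \left(-4680\right)\right) 11539 + 42561 = \left(-23087 - 4801680\right) 11539 + 42561 = \left(-4824767\right) 11539 + 42561 = -55672986413 + 42561 = -55672943852$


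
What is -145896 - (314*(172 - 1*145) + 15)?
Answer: -154389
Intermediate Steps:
-145896 - (314*(172 - 1*145) + 15) = -145896 - (314*(172 - 145) + 15) = -145896 - (314*27 + 15) = -145896 - (8478 + 15) = -145896 - 1*8493 = -145896 - 8493 = -154389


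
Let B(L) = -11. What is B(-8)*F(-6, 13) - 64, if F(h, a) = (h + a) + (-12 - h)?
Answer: -75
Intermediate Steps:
F(h, a) = -12 + a (F(h, a) = (a + h) + (-12 - h) = -12 + a)
B(-8)*F(-6, 13) - 64 = -11*(-12 + 13) - 64 = -11*1 - 64 = -11 - 64 = -75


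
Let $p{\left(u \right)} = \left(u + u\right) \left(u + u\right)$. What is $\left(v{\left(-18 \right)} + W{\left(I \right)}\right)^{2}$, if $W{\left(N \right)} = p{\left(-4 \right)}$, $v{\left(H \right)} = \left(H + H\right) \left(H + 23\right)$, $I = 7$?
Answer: $13456$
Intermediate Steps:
$p{\left(u \right)} = 4 u^{2}$ ($p{\left(u \right)} = 2 u 2 u = 4 u^{2}$)
$v{\left(H \right)} = 2 H \left(23 + H\right)$
$W{\left(N \right)} = 64$ ($W{\left(N \right)} = 4 \left(-4\right)^{2} = 4 \cdot 16 = 64$)
$\left(v{\left(-18 \right)} + W{\left(I \right)}\right)^{2} = \left(2 \left(-18\right) \left(23 - 18\right) + 64\right)^{2} = \left(2 \left(-18\right) 5 + 64\right)^{2} = \left(-180 + 64\right)^{2} = \left(-116\right)^{2} = 13456$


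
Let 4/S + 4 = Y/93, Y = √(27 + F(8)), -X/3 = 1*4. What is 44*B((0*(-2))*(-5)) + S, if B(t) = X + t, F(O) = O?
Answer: -73186656/138349 - 372*√35/138349 ≈ -529.02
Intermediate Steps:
X = -12 (X = -3*4 = -12)
Y = √35 (Y = √(27 + 8) = √35 ≈ 5.9161)
B(t) = -12 + t
S = 4/(-4 + √35/93) ≈ -1.0162
44*B((0*(-2))*(-5)) + S = 44*(-12 + (0*(-2))*(-5)) + (-138384/138349 - 372*√35/138349) = 44*(-12 + 0*(-5)) + (-138384/138349 - 372*√35/138349) = 44*(-12 + 0) + (-138384/138349 - 372*√35/138349) = 44*(-12) + (-138384/138349 - 372*√35/138349) = -528 + (-138384/138349 - 372*√35/138349) = -73186656/138349 - 372*√35/138349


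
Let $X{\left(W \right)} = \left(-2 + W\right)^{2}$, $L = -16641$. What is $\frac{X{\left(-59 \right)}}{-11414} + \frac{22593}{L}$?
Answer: $- \frac{106599221}{63313458} \approx -1.6837$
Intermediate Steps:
$\frac{X{\left(-59 \right)}}{-11414} + \frac{22593}{L} = \frac{\left(-2 - 59\right)^{2}}{-11414} + \frac{22593}{-16641} = \left(-61\right)^{2} \left(- \frac{1}{11414}\right) + 22593 \left(- \frac{1}{16641}\right) = 3721 \left(- \frac{1}{11414}\right) - \frac{7531}{5547} = - \frac{3721}{11414} - \frac{7531}{5547} = - \frac{106599221}{63313458}$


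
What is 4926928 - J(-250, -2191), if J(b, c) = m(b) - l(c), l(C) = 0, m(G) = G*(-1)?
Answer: 4926678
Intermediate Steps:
m(G) = -G
J(b, c) = -b (J(b, c) = -b - 1*0 = -b + 0 = -b)
4926928 - J(-250, -2191) = 4926928 - (-1)*(-250) = 4926928 - 1*250 = 4926928 - 250 = 4926678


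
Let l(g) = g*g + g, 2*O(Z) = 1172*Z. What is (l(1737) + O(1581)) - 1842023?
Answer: 2103349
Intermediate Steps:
O(Z) = 586*Z (O(Z) = (1172*Z)/2 = 586*Z)
l(g) = g + g**2 (l(g) = g**2 + g = g + g**2)
(l(1737) + O(1581)) - 1842023 = (1737*(1 + 1737) + 586*1581) - 1842023 = (1737*1738 + 926466) - 1842023 = (3018906 + 926466) - 1842023 = 3945372 - 1842023 = 2103349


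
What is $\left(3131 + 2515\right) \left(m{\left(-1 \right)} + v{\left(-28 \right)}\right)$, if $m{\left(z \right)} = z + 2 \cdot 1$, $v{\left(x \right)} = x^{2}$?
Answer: $4432110$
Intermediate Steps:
$m{\left(z \right)} = 2 + z$ ($m{\left(z \right)} = z + 2 = 2 + z$)
$\left(3131 + 2515\right) \left(m{\left(-1 \right)} + v{\left(-28 \right)}\right) = \left(3131 + 2515\right) \left(\left(2 - 1\right) + \left(-28\right)^{2}\right) = 5646 \left(1 + 784\right) = 5646 \cdot 785 = 4432110$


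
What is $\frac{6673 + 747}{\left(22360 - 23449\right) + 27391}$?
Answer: $\frac{3710}{13151} \approx 0.28211$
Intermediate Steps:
$\frac{6673 + 747}{\left(22360 - 23449\right) + 27391} = \frac{7420}{-1089 + 27391} = \frac{7420}{26302} = 7420 \cdot \frac{1}{26302} = \frac{3710}{13151}$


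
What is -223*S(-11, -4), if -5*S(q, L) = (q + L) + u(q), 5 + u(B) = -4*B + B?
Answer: 2899/5 ≈ 579.80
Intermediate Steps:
u(B) = -5 - 3*B (u(B) = -5 + (-4*B + B) = -5 - 3*B)
S(q, L) = 1 - L/5 + 2*q/5 (S(q, L) = -((q + L) + (-5 - 3*q))/5 = -((L + q) + (-5 - 3*q))/5 = -(-5 + L - 2*q)/5 = 1 - L/5 + 2*q/5)
-223*S(-11, -4) = -223*(1 - 1/5*(-4) + (2/5)*(-11)) = -223*(1 + 4/5 - 22/5) = -223*(-13/5) = 2899/5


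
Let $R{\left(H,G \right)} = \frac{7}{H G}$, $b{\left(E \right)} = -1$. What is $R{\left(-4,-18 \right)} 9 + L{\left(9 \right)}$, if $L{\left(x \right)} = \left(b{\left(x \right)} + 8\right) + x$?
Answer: $\frac{135}{8} \approx 16.875$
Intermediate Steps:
$R{\left(H,G \right)} = \frac{7}{G H}$
$L{\left(x \right)} = 7 + x$ ($L{\left(x \right)} = \left(-1 + 8\right) + x = 7 + x$)
$R{\left(-4,-18 \right)} 9 + L{\left(9 \right)} = \frac{7}{\left(-18\right) \left(-4\right)} 9 + \left(7 + 9\right) = 7 \left(- \frac{1}{18}\right) \left(- \frac{1}{4}\right) 9 + 16 = \frac{7}{72} \cdot 9 + 16 = \frac{7}{8} + 16 = \frac{135}{8}$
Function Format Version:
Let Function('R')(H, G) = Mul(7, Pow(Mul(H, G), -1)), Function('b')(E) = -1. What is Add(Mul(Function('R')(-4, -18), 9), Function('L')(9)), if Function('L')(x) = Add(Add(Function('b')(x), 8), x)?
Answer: Rational(135, 8) ≈ 16.875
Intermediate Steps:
Function('R')(H, G) = Mul(7, Pow(G, -1), Pow(H, -1)) (Function('R')(H, G) = Mul(7, Pow(Mul(G, H), -1)) = Mul(7, Mul(Pow(G, -1), Pow(H, -1))) = Mul(7, Pow(G, -1), Pow(H, -1)))
Function('L')(x) = Add(7, x) (Function('L')(x) = Add(Add(-1, 8), x) = Add(7, x))
Add(Mul(Function('R')(-4, -18), 9), Function('L')(9)) = Add(Mul(Mul(7, Pow(-18, -1), Pow(-4, -1)), 9), Add(7, 9)) = Add(Mul(Mul(7, Rational(-1, 18), Rational(-1, 4)), 9), 16) = Add(Mul(Rational(7, 72), 9), 16) = Add(Rational(7, 8), 16) = Rational(135, 8)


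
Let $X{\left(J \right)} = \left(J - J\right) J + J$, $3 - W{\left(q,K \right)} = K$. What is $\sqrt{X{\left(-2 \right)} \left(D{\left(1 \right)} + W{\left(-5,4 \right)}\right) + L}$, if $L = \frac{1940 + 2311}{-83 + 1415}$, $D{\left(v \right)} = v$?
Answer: $\frac{\sqrt{157287}}{222} \approx 1.7865$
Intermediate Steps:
$W{\left(q,K \right)} = 3 - K$
$X{\left(J \right)} = J$ ($X{\left(J \right)} = 0 J + J = 0 + J = J$)
$L = \frac{1417}{444}$ ($L = \frac{4251}{1332} = 4251 \cdot \frac{1}{1332} = \frac{1417}{444} \approx 3.1914$)
$\sqrt{X{\left(-2 \right)} \left(D{\left(1 \right)} + W{\left(-5,4 \right)}\right) + L} = \sqrt{- 2 \left(1 + \left(3 - 4\right)\right) + \frac{1417}{444}} = \sqrt{- 2 \left(1 - 1\right) + \frac{1417}{444}} = \sqrt{\left(-2\right) 0 + \frac{1417}{444}} = \sqrt{0 + \frac{1417}{444}} = \sqrt{\frac{1417}{444}} = \frac{\sqrt{157287}}{222}$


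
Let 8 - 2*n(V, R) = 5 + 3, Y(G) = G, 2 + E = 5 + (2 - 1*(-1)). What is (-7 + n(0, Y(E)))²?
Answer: 49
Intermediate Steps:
E = 6 (E = -2 + (5 + (2 - 1*(-1))) = -2 + (5 + (2 + 1)) = -2 + (5 + 3) = -2 + 8 = 6)
n(V, R) = 0 (n(V, R) = 4 - (5 + 3)/2 = 4 - ½*8 = 4 - 4 = 0)
(-7 + n(0, Y(E)))² = (-7 + 0)² = (-7)² = 49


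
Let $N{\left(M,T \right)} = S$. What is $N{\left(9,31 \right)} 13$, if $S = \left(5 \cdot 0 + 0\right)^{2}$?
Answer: $0$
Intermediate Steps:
$S = 0$ ($S = \left(0 + 0\right)^{2} = 0^{2} = 0$)
$N{\left(M,T \right)} = 0$
$N{\left(9,31 \right)} 13 = 0 \cdot 13 = 0$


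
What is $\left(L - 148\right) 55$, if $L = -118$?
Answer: $-14630$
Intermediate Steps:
$\left(L - 148\right) 55 = \left(-118 - 148\right) 55 = \left(-266\right) 55 = -14630$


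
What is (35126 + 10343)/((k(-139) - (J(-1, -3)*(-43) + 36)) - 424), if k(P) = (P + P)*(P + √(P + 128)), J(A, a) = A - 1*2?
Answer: 1730231857/1448880933 + 12640382*I*√11/1448880933 ≈ 1.1942 + 0.028935*I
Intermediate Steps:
J(A, a) = -2 + A (J(A, a) = A - 2 = -2 + A)
k(P) = 2*P*(P + √(128 + P)) (k(P) = (2*P)*(P + √(128 + P)) = 2*P*(P + √(128 + P)))
(35126 + 10343)/((k(-139) - (J(-1, -3)*(-43) + 36)) - 424) = (35126 + 10343)/((2*(-139)*(-139 + √(128 - 139)) - ((-2 - 1)*(-43) + 36)) - 424) = 45469/((2*(-139)*(-139 + √(-11)) - (-3*(-43) + 36)) - 424) = 45469/((2*(-139)*(-139 + I*√11) - (129 + 36)) - 424) = 45469/(((38642 - 278*I*√11) - 1*165) - 424) = 45469/(((38642 - 278*I*√11) - 165) - 424) = 45469/((38477 - 278*I*√11) - 424) = 45469/(38053 - 278*I*√11)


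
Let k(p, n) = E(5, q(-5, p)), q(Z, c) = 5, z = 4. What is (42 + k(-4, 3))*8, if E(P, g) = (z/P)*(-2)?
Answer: 1616/5 ≈ 323.20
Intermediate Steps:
E(P, g) = -8/P (E(P, g) = (4/P)*(-2) = -8/P)
k(p, n) = -8/5
(42 + k(-4, 3))*8 = (42 - 8/5)*8 = (202/5)*8 = 1616/5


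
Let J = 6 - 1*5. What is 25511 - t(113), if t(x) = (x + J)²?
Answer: 12515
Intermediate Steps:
J = 1 (J = 6 - 5 = 1)
t(x) = (1 + x)² (t(x) = (x + 1)² = (1 + x)²)
25511 - t(113) = 25511 - (1 + 113)² = 25511 - 1*114² = 25511 - 1*12996 = 25511 - 12996 = 12515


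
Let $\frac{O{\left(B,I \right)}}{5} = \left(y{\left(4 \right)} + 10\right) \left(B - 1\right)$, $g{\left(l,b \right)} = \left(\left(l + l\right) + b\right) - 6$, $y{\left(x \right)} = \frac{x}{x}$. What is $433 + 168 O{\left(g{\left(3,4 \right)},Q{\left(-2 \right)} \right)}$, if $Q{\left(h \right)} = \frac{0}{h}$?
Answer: $28153$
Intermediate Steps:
$Q{\left(h \right)} = 0$
$y{\left(x \right)} = 1$
$g{\left(l,b \right)} = -6 + b + 2 l$ ($g{\left(l,b \right)} = \left(2 l + b\right) - 6 = \left(b + 2 l\right) - 6 = -6 + b + 2 l$)
$O{\left(B,I \right)} = -55 + 55 B$ ($O{\left(B,I \right)} = 5 \left(1 + 10\right) \left(B - 1\right) = 5 \cdot 11 \left(-1 + B\right) = 5 \left(-11 + 11 B\right) = -55 + 55 B$)
$433 + 168 O{\left(g{\left(3,4 \right)},Q{\left(-2 \right)} \right)} = 433 + 168 \left(-55 + 55 \left(-6 + 4 + 2 \cdot 3\right)\right) = 433 + 168 \left(-55 + 55 \left(-6 + 4 + 6\right)\right) = 433 + 168 \left(-55 + 55 \cdot 4\right) = 433 + 168 \left(-55 + 220\right) = 433 + 168 \cdot 165 = 433 + 27720 = 28153$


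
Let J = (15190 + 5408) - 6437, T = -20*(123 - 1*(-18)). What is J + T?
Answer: 11341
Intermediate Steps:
T = -2820 (T = -20*(123 + 18) = -20*141 = -2820)
J = 14161 (J = 20598 - 6437 = 14161)
J + T = 14161 - 2820 = 11341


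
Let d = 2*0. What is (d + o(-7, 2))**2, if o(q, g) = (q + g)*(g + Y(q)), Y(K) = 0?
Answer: 100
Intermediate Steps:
d = 0
o(q, g) = g*(g + q) (o(q, g) = (q + g)*(g + 0) = (g + q)*g = g*(g + q))
(d + o(-7, 2))**2 = (0 + 2*(2 - 7))**2 = (0 + 2*(-5))**2 = (0 - 10)**2 = (-10)**2 = 100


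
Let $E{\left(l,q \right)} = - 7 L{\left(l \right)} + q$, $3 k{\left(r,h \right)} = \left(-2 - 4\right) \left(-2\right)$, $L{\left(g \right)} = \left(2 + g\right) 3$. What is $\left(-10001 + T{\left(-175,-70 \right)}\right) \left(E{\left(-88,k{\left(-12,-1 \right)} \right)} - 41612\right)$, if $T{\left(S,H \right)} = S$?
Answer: $405025152$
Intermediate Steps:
$L{\left(g \right)} = 6 + 3 g$
$k{\left(r,h \right)} = 4$ ($k{\left(r,h \right)} = \frac{\left(-2 - 4\right) \left(-2\right)}{3} = \frac{\left(-6\right) \left(-2\right)}{3} = \frac{1}{3} \cdot 12 = 4$)
$E{\left(l,q \right)} = -42 + q - 21 l$ ($E{\left(l,q \right)} = - 7 \left(6 + 3 l\right) + q = \left(-42 - 21 l\right) + q = -42 + q - 21 l$)
$\left(-10001 + T{\left(-175,-70 \right)}\right) \left(E{\left(-88,k{\left(-12,-1 \right)} \right)} - 41612\right) = \left(-10001 - 175\right) \left(\left(-42 + 4 - -1848\right) - 41612\right) = - 10176 \left(\left(-42 + 4 + 1848\right) - 41612\right) = - 10176 \left(1810 - 41612\right) = \left(-10176\right) \left(-39802\right) = 405025152$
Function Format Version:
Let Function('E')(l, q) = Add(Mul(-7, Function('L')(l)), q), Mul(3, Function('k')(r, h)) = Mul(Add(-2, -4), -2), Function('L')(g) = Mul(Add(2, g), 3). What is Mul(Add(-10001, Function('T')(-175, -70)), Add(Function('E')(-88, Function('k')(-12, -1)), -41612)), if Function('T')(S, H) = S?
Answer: 405025152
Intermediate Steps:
Function('L')(g) = Add(6, Mul(3, g))
Function('k')(r, h) = 4 (Function('k')(r, h) = Mul(Rational(1, 3), Mul(Add(-2, -4), -2)) = Mul(Rational(1, 3), Mul(-6, -2)) = Mul(Rational(1, 3), 12) = 4)
Function('E')(l, q) = Add(-42, q, Mul(-21, l)) (Function('E')(l, q) = Add(Mul(-7, Add(6, Mul(3, l))), q) = Add(Add(-42, Mul(-21, l)), q) = Add(-42, q, Mul(-21, l)))
Mul(Add(-10001, Function('T')(-175, -70)), Add(Function('E')(-88, Function('k')(-12, -1)), -41612)) = Mul(Add(-10001, -175), Add(Add(-42, 4, Mul(-21, -88)), -41612)) = Mul(-10176, Add(Add(-42, 4, 1848), -41612)) = Mul(-10176, Add(1810, -41612)) = Mul(-10176, -39802) = 405025152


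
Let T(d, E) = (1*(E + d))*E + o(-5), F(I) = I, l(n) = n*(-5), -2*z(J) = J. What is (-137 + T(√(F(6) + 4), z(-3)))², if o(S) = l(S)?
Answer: 193081/16 - 1317*√10/4 ≈ 11026.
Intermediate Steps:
z(J) = -J/2
l(n) = -5*n
o(S) = -5*S
T(d, E) = 25 + E*(E + d) (T(d, E) = (1*(E + d))*E - 5*(-5) = (E + d)*E + 25 = E*(E + d) + 25 = 25 + E*(E + d))
(-137 + T(√(F(6) + 4), z(-3)))² = (-137 + (25 + (-½*(-3))² + (-½*(-3))*√(6 + 4)))² = (-137 + (25 + (3/2)² + 3*√10/2))² = (-137 + (25 + 9/4 + 3*√10/2))² = (-137 + (109/4 + 3*√10/2))² = (-439/4 + 3*√10/2)²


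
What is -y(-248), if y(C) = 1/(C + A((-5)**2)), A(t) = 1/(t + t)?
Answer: 50/12399 ≈ 0.0040326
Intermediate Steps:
A(t) = 1/(2*t)
y(C) = 1/(1/50 + C) (y(C) = 1/(C + 1/(2*((-5)**2))) = 1/(C + (1/2)/25) = 1/(C + (1/2)*(1/25)) = 1/(C + 1/50) = 1/(1/50 + C))
-y(-248) = -50/(1 + 50*(-248)) = -50/(1 - 12400) = -50/(-12399) = -50*(-1)/12399 = -1*(-50/12399) = 50/12399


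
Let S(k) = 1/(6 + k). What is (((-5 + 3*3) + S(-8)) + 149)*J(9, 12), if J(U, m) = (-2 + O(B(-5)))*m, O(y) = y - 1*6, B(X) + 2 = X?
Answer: -27450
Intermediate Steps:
B(X) = -2 + X
O(y) = -6 + y (O(y) = y - 6 = -6 + y)
J(U, m) = -15*m (J(U, m) = (-2 + (-6 + (-2 - 5)))*m = (-2 + (-6 - 7))*m = (-2 - 13)*m = -15*m)
(((-5 + 3*3) + S(-8)) + 149)*J(9, 12) = (((-5 + 3*3) + 1/(6 - 8)) + 149)*(-15*12) = (((-5 + 9) + 1/(-2)) + 149)*(-180) = ((4 - 1/2) + 149)*(-180) = (7/2 + 149)*(-180) = (305/2)*(-180) = -27450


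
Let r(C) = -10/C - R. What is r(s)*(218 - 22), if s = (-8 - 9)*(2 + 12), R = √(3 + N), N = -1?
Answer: 140/17 - 196*√2 ≈ -268.95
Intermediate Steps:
R = √2 (R = √(3 - 1) = √2 ≈ 1.4142)
s = -238 (s = -17*14 = -238)
r(C) = -√2 - 10/C (r(C) = -10/C - √2 = -√2 - 10/C)
r(s)*(218 - 22) = (-√2 - 10/(-238))*(218 - 22) = (-√2 - 10*(-1/238))*196 = (-√2 + 5/119)*196 = (5/119 - √2)*196 = 140/17 - 196*√2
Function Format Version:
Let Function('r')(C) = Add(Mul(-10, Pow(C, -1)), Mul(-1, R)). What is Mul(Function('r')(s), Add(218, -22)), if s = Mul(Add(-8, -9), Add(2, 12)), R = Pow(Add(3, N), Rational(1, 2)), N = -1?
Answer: Add(Rational(140, 17), Mul(-196, Pow(2, Rational(1, 2)))) ≈ -268.95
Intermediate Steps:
R = Pow(2, Rational(1, 2)) (R = Pow(Add(3, -1), Rational(1, 2)) = Pow(2, Rational(1, 2)) ≈ 1.4142)
s = -238 (s = Mul(-17, 14) = -238)
Function('r')(C) = Add(Mul(-1, Pow(2, Rational(1, 2))), Mul(-10, Pow(C, -1))) (Function('r')(C) = Add(Mul(-10, Pow(C, -1)), Mul(-1, Pow(2, Rational(1, 2)))) = Add(Mul(-1, Pow(2, Rational(1, 2))), Mul(-10, Pow(C, -1))))
Mul(Function('r')(s), Add(218, -22)) = Mul(Add(Mul(-1, Pow(2, Rational(1, 2))), Mul(-10, Pow(-238, -1))), Add(218, -22)) = Mul(Add(Mul(-1, Pow(2, Rational(1, 2))), Mul(-10, Rational(-1, 238))), 196) = Mul(Add(Mul(-1, Pow(2, Rational(1, 2))), Rational(5, 119)), 196) = Mul(Add(Rational(5, 119), Mul(-1, Pow(2, Rational(1, 2)))), 196) = Add(Rational(140, 17), Mul(-196, Pow(2, Rational(1, 2))))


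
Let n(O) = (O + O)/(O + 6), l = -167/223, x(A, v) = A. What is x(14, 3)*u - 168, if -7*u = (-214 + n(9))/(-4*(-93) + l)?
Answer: -9866888/59135 ≈ -166.85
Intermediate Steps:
l = -167/223 (l = -167*1/223 = -167/223 ≈ -0.74888)
n(O) = 2*O/(6 + O) (n(O) = (2*O)/(6 + O) = 2*O/(6 + O))
u = 33896/413945 (u = -(-214 + 2*9/(6 + 9))/(7*(-4*(-93) - 167/223)) = -(-214 + 2*9/15)/(7*(372 - 167/223)) = -(-214 + 2*9*(1/15))/(7*82789/223) = -(-214 + 6/5)*223/(7*82789) = -(-152)*223/(5*82789) = -⅐*(-33896/59135) = 33896/413945 ≈ 0.081885)
x(14, 3)*u - 168 = 14*(33896/413945) - 168 = 67792/59135 - 168 = -9866888/59135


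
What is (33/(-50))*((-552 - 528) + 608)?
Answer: 7788/25 ≈ 311.52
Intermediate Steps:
(33/(-50))*((-552 - 528) + 608) = (33*(-1/50))*(-1080 + 608) = -33/50*(-472) = 7788/25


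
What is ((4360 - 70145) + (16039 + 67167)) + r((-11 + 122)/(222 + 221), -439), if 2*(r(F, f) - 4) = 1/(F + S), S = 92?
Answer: 1424215393/81734 ≈ 17425.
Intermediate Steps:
r(F, f) = 4 + 1/(2*(92 + F)) (r(F, f) = 4 + 1/(2*(F + 92)) = 4 + 1/(2*(92 + F)))
((4360 - 70145) + (16039 + 67167)) + r((-11 + 122)/(222 + 221), -439) = ((4360 - 70145) + (16039 + 67167)) + (737 + 8*((-11 + 122)/(222 + 221)))/(2*(92 + (-11 + 122)/(222 + 221))) = (-65785 + 83206) + (737 + 8*(111/443))/(2*(92 + 111/443)) = 17421 + (737 + 8*(111*(1/443)))/(2*(92 + 111*(1/443))) = 17421 + (737 + 8*(111/443))/(2*(92 + 111/443)) = 17421 + (737 + 888/443)/(2*(40867/443)) = 17421 + (½)*(443/40867)*(327379/443) = 17421 + 327379/81734 = 1424215393/81734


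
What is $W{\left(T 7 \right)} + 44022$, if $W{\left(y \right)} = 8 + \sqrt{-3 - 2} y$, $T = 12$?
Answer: $44030 + 84 i \sqrt{5} \approx 44030.0 + 187.83 i$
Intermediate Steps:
$W{\left(y \right)} = 8 + i y \sqrt{5}$ ($W{\left(y \right)} = 8 + \sqrt{-5} y = 8 + i \sqrt{5} y = 8 + i y \sqrt{5}$)
$W{\left(T 7 \right)} + 44022 = \left(8 + i 12 \cdot 7 \sqrt{5}\right) + 44022 = \left(8 + i 84 \sqrt{5}\right) + 44022 = \left(8 + 84 i \sqrt{5}\right) + 44022 = 44030 + 84 i \sqrt{5}$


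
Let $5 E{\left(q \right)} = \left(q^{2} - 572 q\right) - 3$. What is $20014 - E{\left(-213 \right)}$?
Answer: $- \frac{67132}{5} \approx -13426.0$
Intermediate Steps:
$E{\left(q \right)} = - \frac{3}{5} - \frac{572 q}{5} + \frac{q^{2}}{5}$ ($E{\left(q \right)} = \frac{\left(q^{2} - 572 q\right) - 3}{5} = \frac{-3 + q^{2} - 572 q}{5} = - \frac{3}{5} - \frac{572 q}{5} + \frac{q^{2}}{5}$)
$20014 - E{\left(-213 \right)} = 20014 - \left(- \frac{3}{5} - - \frac{121836}{5} + \frac{\left(-213\right)^{2}}{5}\right) = 20014 - \left(- \frac{3}{5} + \frac{121836}{5} + \frac{1}{5} \cdot 45369\right) = 20014 - \left(- \frac{3}{5} + \frac{121836}{5} + \frac{45369}{5}\right) = 20014 - \frac{167202}{5} = - \frac{67132}{5}$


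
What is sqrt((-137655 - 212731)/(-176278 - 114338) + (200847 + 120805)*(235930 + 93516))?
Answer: sqrt(559357614130656603183)/72654 ≈ 3.2553e+5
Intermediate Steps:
sqrt((-137655 - 212731)/(-176278 - 114338) + (200847 + 120805)*(235930 + 93516)) = sqrt(-350386/(-290616) + 321652*329446) = sqrt(-350386*(-1/290616) + 105966964792) = sqrt(175193/145308 + 105966964792) = sqrt(15397847720171129/145308) = sqrt(559357614130656603183)/72654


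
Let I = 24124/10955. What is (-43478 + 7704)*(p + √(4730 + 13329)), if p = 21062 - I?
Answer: -8253422616564/10955 - 35774*√18059 ≈ -7.5820e+8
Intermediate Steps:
I = 24124/10955 (I = 24124*(1/10955) = 24124/10955 ≈ 2.2021)
p = 230710086/10955 (p = 21062 - 1*24124/10955 = 21062 - 24124/10955 = 230710086/10955 ≈ 21060.)
(-43478 + 7704)*(p + √(4730 + 13329)) = (-43478 + 7704)*(230710086/10955 + √(4730 + 13329)) = -35774*(230710086/10955 + √18059) = -8253422616564/10955 - 35774*√18059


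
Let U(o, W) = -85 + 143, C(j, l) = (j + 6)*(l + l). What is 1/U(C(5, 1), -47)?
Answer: 1/58 ≈ 0.017241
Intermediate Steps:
C(j, l) = 2*l*(6 + j) (C(j, l) = (6 + j)*(2*l) = 2*l*(6 + j))
U(o, W) = 58
1/U(C(5, 1), -47) = 1/58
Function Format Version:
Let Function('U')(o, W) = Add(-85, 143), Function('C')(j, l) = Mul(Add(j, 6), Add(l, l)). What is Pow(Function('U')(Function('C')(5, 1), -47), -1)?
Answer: Rational(1, 58) ≈ 0.017241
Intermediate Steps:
Function('C')(j, l) = Mul(2, l, Add(6, j)) (Function('C')(j, l) = Mul(Add(6, j), Mul(2, l)) = Mul(2, l, Add(6, j)))
Function('U')(o, W) = 58
Pow(Function('U')(Function('C')(5, 1), -47), -1) = Pow(58, -1) = Rational(1, 58)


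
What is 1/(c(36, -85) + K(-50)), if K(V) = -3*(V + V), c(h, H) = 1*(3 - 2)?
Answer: 1/301 ≈ 0.0033223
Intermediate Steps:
c(h, H) = 1 (c(h, H) = 1*1 = 1)
K(V) = -6*V
1/(c(36, -85) + K(-50)) = 1/(1 - 6*(-50)) = 1/(1 + 300) = 1/301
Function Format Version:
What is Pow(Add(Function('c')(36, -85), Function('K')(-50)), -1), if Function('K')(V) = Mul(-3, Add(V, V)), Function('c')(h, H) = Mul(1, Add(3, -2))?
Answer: Rational(1, 301) ≈ 0.0033223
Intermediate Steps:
Function('c')(h, H) = 1 (Function('c')(h, H) = Mul(1, 1) = 1)
Function('K')(V) = Mul(-6, V) (Function('K')(V) = Mul(-3, Mul(2, V)) = Mul(-6, V))
Pow(Add(Function('c')(36, -85), Function('K')(-50)), -1) = Pow(Add(1, Mul(-6, -50)), -1) = Pow(Add(1, 300), -1) = Pow(301, -1) = Rational(1, 301)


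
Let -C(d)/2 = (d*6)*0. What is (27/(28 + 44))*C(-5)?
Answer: 0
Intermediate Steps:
C(d) = 0 (C(d) = -2*d*6*0 = -2*6*d*0 = -2*0 = 0)
(27/(28 + 44))*C(-5) = (27/(28 + 44))*0 = (27/72)*0 = (27*(1/72))*0 = (3/8)*0 = 0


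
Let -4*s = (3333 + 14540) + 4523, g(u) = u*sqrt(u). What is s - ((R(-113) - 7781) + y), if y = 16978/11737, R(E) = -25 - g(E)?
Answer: 25886581/11737 - 113*I*sqrt(113) ≈ 2205.6 - 1201.2*I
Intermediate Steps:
g(u) = u**(3/2)
R(E) = -25 - E**(3/2)
y = 16978/11737 (y = 16978*(1/11737) = 16978/11737 ≈ 1.4465)
s = -5599 (s = -((3333 + 14540) + 4523)/4 = -(17873 + 4523)/4 = -1/4*22396 = -5599)
s - ((R(-113) - 7781) + y) = -5599 - (((-25 - (-113)**(3/2)) - 7781) + 16978/11737) = -5599 - (((-25 - (-113)*I*sqrt(113)) - 7781) + 16978/11737) = -5599 - (((-25 + 113*I*sqrt(113)) - 7781) + 16978/11737) = -5599 - ((-7806 + 113*I*sqrt(113)) + 16978/11737) = -5599 - (-91602044/11737 + 113*I*sqrt(113)) = -5599 + (91602044/11737 - 113*I*sqrt(113)) = 25886581/11737 - 113*I*sqrt(113)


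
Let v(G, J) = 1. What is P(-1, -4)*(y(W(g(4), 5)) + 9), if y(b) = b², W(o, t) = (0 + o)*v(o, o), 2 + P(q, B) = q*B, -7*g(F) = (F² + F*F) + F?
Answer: 3474/49 ≈ 70.898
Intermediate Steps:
g(F) = -2*F²/7 - F/7 (g(F) = -((F² + F*F) + F)/7 = -((F² + F²) + F)/7 = -(2*F² + F)/7 = -(F + 2*F²)/7 = -2*F²/7 - F/7)
P(q, B) = -2 + B*q (P(q, B) = -2 + q*B = -2 + B*q)
W(o, t) = o (W(o, t) = (0 + o)*1 = o*1 = o)
P(-1, -4)*(y(W(g(4), 5)) + 9) = (-2 - 4*(-1))*((-⅐*4*(1 + 2*4))² + 9) = (-2 + 4)*((-⅐*4*(1 + 8))² + 9) = 2*((-⅐*4*9)² + 9) = 2*((-36/7)² + 9) = 2*(1296/49 + 9) = 2*(1737/49) = 3474/49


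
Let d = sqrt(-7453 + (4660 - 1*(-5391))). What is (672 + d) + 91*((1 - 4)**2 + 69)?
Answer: 7770 + sqrt(2598) ≈ 7821.0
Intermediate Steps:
d = sqrt(2598) (d = sqrt(-7453 + (4660 + 5391)) = sqrt(-7453 + 10051) = sqrt(2598) ≈ 50.971)
(672 + d) + 91*((1 - 4)**2 + 69) = (672 + sqrt(2598)) + 91*((1 - 4)**2 + 69) = (672 + sqrt(2598)) + 91*((-3)**2 + 69) = (672 + sqrt(2598)) + 91*(9 + 69) = (672 + sqrt(2598)) + 91*78 = (672 + sqrt(2598)) + 7098 = 7770 + sqrt(2598)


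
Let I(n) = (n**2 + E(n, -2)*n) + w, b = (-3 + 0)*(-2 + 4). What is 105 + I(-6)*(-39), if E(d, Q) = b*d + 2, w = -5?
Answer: 7788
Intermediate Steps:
b = -6 (b = -3*2 = -6)
E(d, Q) = 2 - 6*d (E(d, Q) = -6*d + 2 = 2 - 6*d)
I(n) = -5 + n**2 + n*(2 - 6*n) (I(n) = (n**2 + (2 - 6*n)*n) - 5 = (n**2 + n*(2 - 6*n)) - 5 = -5 + n**2 + n*(2 - 6*n))
105 + I(-6)*(-39) = 105 + (-5 - 5*(-6)**2 + 2*(-6))*(-39) = 105 + (-5 - 5*36 - 12)*(-39) = 105 + (-5 - 180 - 12)*(-39) = 105 - 197*(-39) = 105 + 7683 = 7788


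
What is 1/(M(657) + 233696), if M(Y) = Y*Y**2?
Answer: 1/283827089 ≈ 3.5233e-9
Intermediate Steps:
M(Y) = Y**3
1/(M(657) + 233696) = 1/(657**3 + 233696) = 1/(283593393 + 233696) = 1/283827089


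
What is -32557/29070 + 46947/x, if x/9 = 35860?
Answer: -101585521/104245020 ≈ -0.97449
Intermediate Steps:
x = 322740 (x = 9*35860 = 322740)
-32557/29070 + 46947/x = -32557/29070 + 46947/322740 = -32557*1/29070 + 46947*(1/322740) = -32557/29070 + 15649/107580 = -101585521/104245020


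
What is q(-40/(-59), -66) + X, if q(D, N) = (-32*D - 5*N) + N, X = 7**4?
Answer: 155955/59 ≈ 2643.3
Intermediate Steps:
X = 2401
q(D, N) = -32*D - 4*N
q(-40/(-59), -66) + X = (-(-1280)/(-59) - 4*(-66)) + 2401 = (-(-1280)*(-1)/59 + 264) + 2401 = (-32*40/59 + 264) + 2401 = (-1280/59 + 264) + 2401 = 14296/59 + 2401 = 155955/59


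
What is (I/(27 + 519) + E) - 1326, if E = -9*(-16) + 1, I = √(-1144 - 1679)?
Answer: -1181 + I*√2823/546 ≈ -1181.0 + 0.097311*I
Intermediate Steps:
I = I*√2823 (I = √(-2823) = I*√2823 ≈ 53.132*I)
E = 145 (E = 144 + 1 = 145)
(I/(27 + 519) + E) - 1326 = ((I*√2823)/(27 + 519) + 145) - 1326 = ((I*√2823)/546 + 145) - 1326 = ((I*√2823)*(1/546) + 145) - 1326 = (I*√2823/546 + 145) - 1326 = (145 + I*√2823/546) - 1326 = -1181 + I*√2823/546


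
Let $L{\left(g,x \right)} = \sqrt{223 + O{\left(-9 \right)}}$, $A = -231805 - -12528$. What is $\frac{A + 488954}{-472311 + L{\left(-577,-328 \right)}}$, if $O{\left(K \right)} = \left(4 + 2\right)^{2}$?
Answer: $- \frac{18195916221}{31868240066} - \frac{269677 \sqrt{259}}{223077680462} \approx -0.57099$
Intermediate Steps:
$O{\left(K \right)} = 36$ ($O{\left(K \right)} = 6^{2} = 36$)
$A = -219277$ ($A = -231805 + 12528 = -219277$)
$L{\left(g,x \right)} = \sqrt{259}$ ($L{\left(g,x \right)} = \sqrt{223 + 36} = \sqrt{259}$)
$\frac{A + 488954}{-472311 + L{\left(-577,-328 \right)}} = \frac{-219277 + 488954}{-472311 + \sqrt{259}} = \frac{269677}{-472311 + \sqrt{259}}$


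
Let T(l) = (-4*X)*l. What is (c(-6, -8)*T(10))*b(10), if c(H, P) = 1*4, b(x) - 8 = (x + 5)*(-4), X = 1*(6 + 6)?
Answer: 99840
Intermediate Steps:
X = 12 (X = 1*12 = 12)
T(l) = -48*l (T(l) = (-4*12)*l = -48*l)
b(x) = -12 - 4*x (b(x) = 8 + (x + 5)*(-4) = 8 + (5 + x)*(-4) = 8 + (-20 - 4*x) = -12 - 4*x)
c(H, P) = 4
(c(-6, -8)*T(10))*b(10) = (4*(-48*10))*(-12 - 4*10) = (4*(-480))*(-12 - 40) = -1920*(-52) = 99840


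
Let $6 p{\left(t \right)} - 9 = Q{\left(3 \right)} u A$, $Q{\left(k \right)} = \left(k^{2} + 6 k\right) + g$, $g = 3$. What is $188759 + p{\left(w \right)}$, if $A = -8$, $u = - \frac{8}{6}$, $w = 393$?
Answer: $\frac{1132883}{6} \approx 1.8881 \cdot 10^{5}$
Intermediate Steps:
$Q{\left(k \right)} = 3 + k^{2} + 6 k$ ($Q{\left(k \right)} = \left(k^{2} + 6 k\right) + 3 = 3 + k^{2} + 6 k$)
$u = - \frac{4}{3}$ ($u = \left(-8\right) \frac{1}{6} = - \frac{4}{3} \approx -1.3333$)
$p{\left(t \right)} = \frac{329}{6}$ ($p{\left(t \right)} = \frac{3}{2} + \frac{\left(3 + 3^{2} + 6 \cdot 3\right) \left(- \frac{4}{3}\right) \left(-8\right)}{6} = \frac{3}{2} + \frac{\left(3 + 9 + 18\right) \left(- \frac{4}{3}\right) \left(-8\right)}{6} = \frac{3}{2} + \frac{30 \left(- \frac{4}{3}\right) \left(-8\right)}{6} = \frac{3}{2} + \frac{\left(-40\right) \left(-8\right)}{6} = \frac{3}{2} + \frac{1}{6} \cdot 320 = \frac{3}{2} + \frac{160}{3} = \frac{329}{6}$)
$188759 + p{\left(w \right)} = 188759 + \frac{329}{6} = \frac{1132883}{6}$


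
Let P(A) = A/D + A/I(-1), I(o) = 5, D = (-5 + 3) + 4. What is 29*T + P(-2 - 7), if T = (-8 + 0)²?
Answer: 18497/10 ≈ 1849.7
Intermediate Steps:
D = 2 (D = -2 + 4 = 2)
P(A) = 7*A/10 (P(A) = A/2 + A/5 = 7*A/10)
T = 64 (T = (-8)² = 64)
29*T + P(-2 - 7) = 29*64 + 7*(-2 - 7)/10 = 1856 + (7/10)*(-9) = 1856 - 63/10 = 18497/10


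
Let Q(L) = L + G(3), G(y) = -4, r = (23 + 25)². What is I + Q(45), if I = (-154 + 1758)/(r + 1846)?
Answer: 85877/2075 ≈ 41.386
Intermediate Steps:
r = 2304 (r = 48² = 2304)
I = 802/2075 (I = (-154 + 1758)/(2304 + 1846) = 1604/4150 = 1604*(1/4150) = 802/2075 ≈ 0.38651)
Q(L) = -4 + L (Q(L) = L - 4 = -4 + L)
I + Q(45) = 802/2075 + (-4 + 45) = 802/2075 + 41 = 85877/2075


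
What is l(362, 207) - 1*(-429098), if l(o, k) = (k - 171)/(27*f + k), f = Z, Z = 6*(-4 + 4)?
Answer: 9869258/23 ≈ 4.2910e+5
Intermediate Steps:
Z = 0 (Z = 6*0 = 0)
f = 0
l(o, k) = (-171 + k)/k (l(o, k) = (k - 171)/(27*0 + k) = (-171 + k)/(0 + k) = (-171 + k)/k)
l(362, 207) - 1*(-429098) = (-171 + 207)/207 - 1*(-429098) = (1/207)*36 + 429098 = 4/23 + 429098 = 9869258/23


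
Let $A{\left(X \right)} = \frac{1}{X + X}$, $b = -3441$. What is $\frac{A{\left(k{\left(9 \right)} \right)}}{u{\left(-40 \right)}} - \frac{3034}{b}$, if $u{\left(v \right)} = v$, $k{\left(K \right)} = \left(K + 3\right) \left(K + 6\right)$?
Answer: $\frac{393569}{446400} \approx 0.88165$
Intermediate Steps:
$k{\left(K \right)} = \left(3 + K\right) \left(6 + K\right)$
$A{\left(X \right)} = \frac{1}{2 X}$
$\frac{A{\left(k{\left(9 \right)} \right)}}{u{\left(-40 \right)}} - \frac{3034}{b} = \frac{\frac{1}{2} \frac{1}{18 + 9^{2} + 9 \cdot 9}}{-40} - \frac{3034}{-3441} = \frac{1}{2 \left(18 + 81 + 81\right)} \left(- \frac{1}{40}\right) - - \frac{82}{93} = \frac{1}{2 \cdot 180} \left(- \frac{1}{40}\right) + \frac{82}{93} = \frac{1}{2} \cdot \frac{1}{180} \left(- \frac{1}{40}\right) + \frac{82}{93} = \frac{1}{360} \left(- \frac{1}{40}\right) + \frac{82}{93} = - \frac{1}{14400} + \frac{82}{93} = \frac{393569}{446400}$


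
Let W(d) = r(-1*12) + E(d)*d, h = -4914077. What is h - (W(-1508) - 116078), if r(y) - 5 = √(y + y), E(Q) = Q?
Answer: -7072068 - 2*I*√6 ≈ -7.0721e+6 - 4.899*I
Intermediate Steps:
r(y) = 5 + √2*√y (r(y) = 5 + √(y + y) = 5 + √(2*y) = 5 + √2*√y)
W(d) = 5 + d² + 2*I*√6 (W(d) = (5 + √2*√(-1*12)) + d*d = (5 + √2*√(-12)) + d² = (5 + √2*(2*I*√3)) + d² = (5 + 2*I*√6) + d² = 5 + d² + 2*I*√6)
h - (W(-1508) - 116078) = -4914077 - ((5 + (-1508)² + 2*I*√6) - 116078) = -4914077 - ((5 + 2274064 + 2*I*√6) - 116078) = -4914077 - ((2274069 + 2*I*√6) - 116078) = -4914077 - (2157991 + 2*I*√6) = -4914077 + (-2157991 - 2*I*√6) = -7072068 - 2*I*√6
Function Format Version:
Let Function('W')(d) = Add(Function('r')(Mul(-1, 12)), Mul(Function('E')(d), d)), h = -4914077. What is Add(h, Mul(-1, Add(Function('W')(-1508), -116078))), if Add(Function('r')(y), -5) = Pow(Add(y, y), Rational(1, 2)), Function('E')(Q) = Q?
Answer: Add(-7072068, Mul(-2, I, Pow(6, Rational(1, 2)))) ≈ Add(-7.0721e+6, Mul(-4.8990, I))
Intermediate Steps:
Function('r')(y) = Add(5, Mul(Pow(2, Rational(1, 2)), Pow(y, Rational(1, 2)))) (Function('r')(y) = Add(5, Pow(Add(y, y), Rational(1, 2))) = Add(5, Pow(Mul(2, y), Rational(1, 2))) = Add(5, Mul(Pow(2, Rational(1, 2)), Pow(y, Rational(1, 2)))))
Function('W')(d) = Add(5, Pow(d, 2), Mul(2, I, Pow(6, Rational(1, 2)))) (Function('W')(d) = Add(Add(5, Mul(Pow(2, Rational(1, 2)), Pow(Mul(-1, 12), Rational(1, 2)))), Mul(d, d)) = Add(Add(5, Mul(Pow(2, Rational(1, 2)), Pow(-12, Rational(1, 2)))), Pow(d, 2)) = Add(Add(5, Mul(Pow(2, Rational(1, 2)), Mul(2, I, Pow(3, Rational(1, 2))))), Pow(d, 2)) = Add(Add(5, Mul(2, I, Pow(6, Rational(1, 2)))), Pow(d, 2)) = Add(5, Pow(d, 2), Mul(2, I, Pow(6, Rational(1, 2)))))
Add(h, Mul(-1, Add(Function('W')(-1508), -116078))) = Add(-4914077, Mul(-1, Add(Add(5, Pow(-1508, 2), Mul(2, I, Pow(6, Rational(1, 2)))), -116078))) = Add(-4914077, Mul(-1, Add(Add(5, 2274064, Mul(2, I, Pow(6, Rational(1, 2)))), -116078))) = Add(-4914077, Mul(-1, Add(Add(2274069, Mul(2, I, Pow(6, Rational(1, 2)))), -116078))) = Add(-4914077, Mul(-1, Add(2157991, Mul(2, I, Pow(6, Rational(1, 2)))))) = Add(-4914077, Add(-2157991, Mul(-2, I, Pow(6, Rational(1, 2))))) = Add(-7072068, Mul(-2, I, Pow(6, Rational(1, 2))))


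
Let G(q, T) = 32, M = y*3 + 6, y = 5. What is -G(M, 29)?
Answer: -32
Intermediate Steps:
M = 21 (M = 5*3 + 6 = 15 + 6 = 21)
-G(M, 29) = -1*32 = -32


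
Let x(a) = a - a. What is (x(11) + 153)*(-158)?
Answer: -24174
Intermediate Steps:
x(a) = 0
(x(11) + 153)*(-158) = (0 + 153)*(-158) = 153*(-158) = -24174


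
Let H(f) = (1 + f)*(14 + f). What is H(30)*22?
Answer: 30008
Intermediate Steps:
H(30)*22 = (14 + 30² + 15*30)*22 = (14 + 900 + 450)*22 = 1364*22 = 30008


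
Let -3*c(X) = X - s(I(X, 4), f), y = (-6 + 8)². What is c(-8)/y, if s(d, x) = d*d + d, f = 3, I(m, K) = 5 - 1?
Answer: 7/3 ≈ 2.3333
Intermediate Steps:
I(m, K) = 4
s(d, x) = d + d² (s(d, x) = d² + d = d + d²)
y = 4 (y = 2² = 4)
c(X) = 20/3 - X/3 (c(X) = -(X - 4*(1 + 4))/3 = -(X - 4*5)/3 = -(X - 1*20)/3 = -(X - 20)/3 = -(-20 + X)/3 = 20/3 - X/3)
c(-8)/y = (20/3 - ⅓*(-8))/4 = (20/3 + 8/3)*(¼) = (28/3)*(¼) = 7/3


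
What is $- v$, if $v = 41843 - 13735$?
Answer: $-28108$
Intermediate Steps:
$v = 28108$ ($v = 41843 - 13735 = 28108$)
$- v = \left(-1\right) 28108 = -28108$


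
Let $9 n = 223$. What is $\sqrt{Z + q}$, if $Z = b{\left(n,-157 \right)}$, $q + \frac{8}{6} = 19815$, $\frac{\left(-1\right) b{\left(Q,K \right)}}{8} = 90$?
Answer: $\frac{7 \sqrt{3507}}{3} \approx 138.18$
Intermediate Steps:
$n = \frac{223}{9}$ ($n = \frac{1}{9} \cdot 223 = \frac{223}{9} \approx 24.778$)
$b{\left(Q,K \right)} = -720$ ($b{\left(Q,K \right)} = \left(-8\right) 90 = -720$)
$q = \frac{59441}{3}$ ($q = - \frac{4}{3} + 19815 = \frac{59441}{3} \approx 19814.0$)
$Z = -720$
$\sqrt{Z + q} = \sqrt{-720 + \frac{59441}{3}} = \sqrt{\frac{57281}{3}} = \frac{7 \sqrt{3507}}{3}$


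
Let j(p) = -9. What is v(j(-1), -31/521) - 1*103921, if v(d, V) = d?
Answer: -103930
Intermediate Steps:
v(j(-1), -31/521) - 1*103921 = -9 - 1*103921 = -9 - 103921 = -103930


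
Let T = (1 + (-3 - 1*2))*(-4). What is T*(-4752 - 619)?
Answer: -85936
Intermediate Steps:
T = 16 (T = (1 + (-3 - 2))*(-4) = (1 - 5)*(-4) = -4*(-4) = 16)
T*(-4752 - 619) = 16*(-4752 - 619) = 16*(-5371) = -85936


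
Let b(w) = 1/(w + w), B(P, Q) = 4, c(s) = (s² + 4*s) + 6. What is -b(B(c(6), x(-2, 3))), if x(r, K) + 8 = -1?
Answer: -⅛ ≈ -0.12500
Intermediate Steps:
c(s) = 6 + s² + 4*s
x(r, K) = -9 (x(r, K) = -8 - 1 = -9)
b(w) = 1/(2*w)
-b(B(c(6), x(-2, 3))) = -1/(2*4) = -1*⅛ = -⅛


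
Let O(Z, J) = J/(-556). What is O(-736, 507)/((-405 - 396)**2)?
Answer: -169/118910052 ≈ -1.4212e-6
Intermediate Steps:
O(Z, J) = -J/556 (O(Z, J) = J*(-1/556) = -J/556)
O(-736, 507)/((-405 - 396)**2) = (-1/556*507)/((-405 - 396)**2) = -507/(556*((-801)**2)) = -507/556/641601 = -507/556*1/641601 = -169/118910052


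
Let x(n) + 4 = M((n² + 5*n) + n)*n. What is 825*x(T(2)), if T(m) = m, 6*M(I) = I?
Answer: 1100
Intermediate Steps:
M(I) = I/6
x(n) = -4 + n*(n + n²/6) (x(n) = -4 + (((n² + 5*n) + n)/6)*n = -4 + ((n² + 6*n)/6)*n = -4 + (n + n²/6)*n = -4 + n*(n + n²/6))
825*x(T(2)) = 825*(-4 + (⅙)*2²*(6 + 2)) = 825*(-4 + (⅙)*4*8) = 825*(-4 + 16/3) = 825*(4/3) = 1100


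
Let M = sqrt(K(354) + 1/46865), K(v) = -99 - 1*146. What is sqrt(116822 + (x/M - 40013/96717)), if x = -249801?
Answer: sqrt(4001801734189876714687646292 + 1490534282592924262002*I*sqrt(134525092065))/185082873918 ≈ 342.58 + 23.292*I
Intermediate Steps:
K(v) = -245 (K(v) = -99 - 146 = -245)
M = 2*I*sqrt(134525092065)/46865 (M = sqrt(-245 + 1/46865) = sqrt(-11481924/46865) = 2*I*sqrt(134525092065)/46865 ≈ 15.652*I)
sqrt(116822 + (x/M - 40013/96717)) = sqrt(116822 + (-249801*(-I*sqrt(134525092065)/5740962) - 40013/96717)) = sqrt(116822 + (-(-83267)*I*sqrt(134525092065)/1913654 - 40013*1/96717)) = sqrt(116822 + (83267*I*sqrt(134525092065)/1913654 - 40013/96717)) = sqrt(116822 + (-40013/96717 + 83267*I*sqrt(134525092065)/1913654)) = sqrt(11298633361/96717 + 83267*I*sqrt(134525092065)/1913654)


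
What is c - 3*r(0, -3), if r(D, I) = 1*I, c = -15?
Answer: -6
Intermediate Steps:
r(D, I) = I
c - 3*r(0, -3) = -15 - 3*(-3) = -15 + 9 = -6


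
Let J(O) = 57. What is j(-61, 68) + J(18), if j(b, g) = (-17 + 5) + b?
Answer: -16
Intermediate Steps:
j(b, g) = -12 + b
j(-61, 68) + J(18) = (-12 - 61) + 57 = -73 + 57 = -16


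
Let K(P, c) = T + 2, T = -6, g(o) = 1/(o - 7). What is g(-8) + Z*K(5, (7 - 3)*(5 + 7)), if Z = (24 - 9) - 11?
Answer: -241/15 ≈ -16.067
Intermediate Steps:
g(o) = 1/(-7 + o)
K(P, c) = -4 (K(P, c) = -6 + 2 = -4)
Z = 4 (Z = 15 - 11 = 4)
g(-8) + Z*K(5, (7 - 3)*(5 + 7)) = 1/(-7 - 8) + 4*(-4) = 1/(-15) - 16 = -1/15 - 16 = -241/15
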